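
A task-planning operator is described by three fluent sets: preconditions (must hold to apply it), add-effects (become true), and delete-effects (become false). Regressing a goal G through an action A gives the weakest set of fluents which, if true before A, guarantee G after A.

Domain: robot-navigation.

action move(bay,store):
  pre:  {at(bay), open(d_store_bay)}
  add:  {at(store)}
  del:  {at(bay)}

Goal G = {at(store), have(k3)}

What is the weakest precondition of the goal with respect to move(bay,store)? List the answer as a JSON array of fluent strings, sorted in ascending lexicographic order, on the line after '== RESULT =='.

Compute (G \ add) ∪ pre:
  G ∩ del = {}  (empty — regression defined)
  G \ add = {at(store), have(k3)} \ {at(store)} = {have(k3)}
  ∪ pre   = {have(k3)} ∪ {at(bay), open(d_store_bay)}
          = {at(bay), have(k3), open(d_store_bay)}

== RESULT ==
["at(bay)", "have(k3)", "open(d_store_bay)"]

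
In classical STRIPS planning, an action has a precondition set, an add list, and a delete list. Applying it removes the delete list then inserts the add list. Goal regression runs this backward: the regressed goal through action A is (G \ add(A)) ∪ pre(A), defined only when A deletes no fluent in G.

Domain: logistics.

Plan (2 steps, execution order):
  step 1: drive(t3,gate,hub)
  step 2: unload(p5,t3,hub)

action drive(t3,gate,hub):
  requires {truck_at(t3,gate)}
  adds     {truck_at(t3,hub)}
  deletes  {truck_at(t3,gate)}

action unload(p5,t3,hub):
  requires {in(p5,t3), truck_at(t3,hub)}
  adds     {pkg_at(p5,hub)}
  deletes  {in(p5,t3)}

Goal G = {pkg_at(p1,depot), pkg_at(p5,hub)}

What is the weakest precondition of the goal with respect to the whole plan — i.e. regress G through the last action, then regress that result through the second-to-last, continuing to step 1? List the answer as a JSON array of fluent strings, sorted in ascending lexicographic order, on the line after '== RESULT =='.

Work backward from the goal:
  through step 2 (unload(p5,t3,hub)): drop {pkg_at(p5,hub)}, keep {pkg_at(p1,depot)}, require {in(p5,t3), truck_at(t3,hub)}
    → {in(p5,t3), pkg_at(p1,depot), truck_at(t3,hub)}
  through step 1 (drive(t3,gate,hub)): drop {truck_at(t3,hub)}, keep {in(p5,t3), pkg_at(p1,depot)}, require {truck_at(t3,gate)}
    → {in(p5,t3), pkg_at(p1,depot), truck_at(t3,gate)}

== RESULT ==
["in(p5,t3)", "pkg_at(p1,depot)", "truck_at(t3,gate)"]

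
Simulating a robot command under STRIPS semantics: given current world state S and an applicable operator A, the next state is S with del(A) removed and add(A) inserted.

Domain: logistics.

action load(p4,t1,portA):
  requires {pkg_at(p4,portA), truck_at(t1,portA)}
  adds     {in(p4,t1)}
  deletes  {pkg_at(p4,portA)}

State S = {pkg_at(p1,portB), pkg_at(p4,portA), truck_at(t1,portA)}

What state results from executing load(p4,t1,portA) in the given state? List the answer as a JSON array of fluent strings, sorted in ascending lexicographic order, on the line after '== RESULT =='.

Compute (S \ del) ∪ add:
  pre ⊆ S: {pkg_at(p4,portA), truck_at(t1,portA)} ⊆ S  — applicable
  S \ del = {pkg_at(p1,portB), truck_at(t1,portA)}
  ∪ add   = {in(p4,t1), pkg_at(p1,portB), truck_at(t1,portA)}

== RESULT ==
["in(p4,t1)", "pkg_at(p1,portB)", "truck_at(t1,portA)"]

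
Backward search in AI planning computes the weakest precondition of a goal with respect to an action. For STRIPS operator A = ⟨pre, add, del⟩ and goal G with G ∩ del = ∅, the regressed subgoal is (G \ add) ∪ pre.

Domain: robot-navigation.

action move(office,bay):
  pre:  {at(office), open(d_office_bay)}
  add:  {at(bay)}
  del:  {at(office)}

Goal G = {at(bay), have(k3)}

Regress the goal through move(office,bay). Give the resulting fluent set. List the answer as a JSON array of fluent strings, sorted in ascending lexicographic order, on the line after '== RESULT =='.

Compute (G \ add) ∪ pre:
  G ∩ del = {}  (empty — regression defined)
  G \ add = {at(bay), have(k3)} \ {at(bay)} = {have(k3)}
  ∪ pre   = {have(k3)} ∪ {at(office), open(d_office_bay)}
          = {at(office), have(k3), open(d_office_bay)}

== RESULT ==
["at(office)", "have(k3)", "open(d_office_bay)"]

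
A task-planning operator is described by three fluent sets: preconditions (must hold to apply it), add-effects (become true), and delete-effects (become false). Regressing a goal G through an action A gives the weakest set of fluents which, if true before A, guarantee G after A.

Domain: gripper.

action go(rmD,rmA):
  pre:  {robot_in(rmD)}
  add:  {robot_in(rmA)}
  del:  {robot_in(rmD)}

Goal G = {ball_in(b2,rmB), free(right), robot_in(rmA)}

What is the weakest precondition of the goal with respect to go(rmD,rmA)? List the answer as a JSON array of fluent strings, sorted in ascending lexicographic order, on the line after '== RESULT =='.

Compute (G \ add) ∪ pre:
  G ∩ del = {}  (empty — regression defined)
  G \ add = {ball_in(b2,rmB), free(right), robot_in(rmA)} \ {robot_in(rmA)} = {ball_in(b2,rmB), free(right)}
  ∪ pre   = {ball_in(b2,rmB), free(right)} ∪ {robot_in(rmD)}
          = {ball_in(b2,rmB), free(right), robot_in(rmD)}

== RESULT ==
["ball_in(b2,rmB)", "free(right)", "robot_in(rmD)"]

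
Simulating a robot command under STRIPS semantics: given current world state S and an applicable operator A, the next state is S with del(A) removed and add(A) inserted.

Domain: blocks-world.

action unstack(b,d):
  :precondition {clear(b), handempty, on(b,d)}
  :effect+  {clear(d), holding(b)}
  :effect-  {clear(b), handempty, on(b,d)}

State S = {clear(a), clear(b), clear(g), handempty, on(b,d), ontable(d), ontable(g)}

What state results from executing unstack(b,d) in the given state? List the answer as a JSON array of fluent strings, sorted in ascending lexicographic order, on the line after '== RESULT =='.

Compute (S \ del) ∪ add:
  pre ⊆ S: {clear(b), handempty, on(b,d)} ⊆ S  — applicable
  S \ del = {clear(a), clear(g), ontable(d), ontable(g)}
  ∪ add   = {clear(a), clear(d), clear(g), holding(b), ontable(d), ontable(g)}

== RESULT ==
["clear(a)", "clear(d)", "clear(g)", "holding(b)", "ontable(d)", "ontable(g)"]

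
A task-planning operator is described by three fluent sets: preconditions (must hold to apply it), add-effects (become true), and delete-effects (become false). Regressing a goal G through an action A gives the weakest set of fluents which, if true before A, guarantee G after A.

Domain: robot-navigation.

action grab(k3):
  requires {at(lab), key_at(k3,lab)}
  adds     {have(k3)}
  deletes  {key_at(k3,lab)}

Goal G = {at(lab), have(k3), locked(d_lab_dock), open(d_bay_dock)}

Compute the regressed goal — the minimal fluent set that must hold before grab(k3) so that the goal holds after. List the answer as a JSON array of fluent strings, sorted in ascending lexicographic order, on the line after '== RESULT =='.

Compute (G \ add) ∪ pre:
  G ∩ del = {}  (empty — regression defined)
  G \ add = {at(lab), have(k3), locked(d_lab_dock), open(d_bay_dock)} \ {have(k3)} = {at(lab), locked(d_lab_dock), open(d_bay_dock)}
  ∪ pre   = {at(lab), locked(d_lab_dock), open(d_bay_dock)} ∪ {at(lab), key_at(k3,lab)}
          = {at(lab), key_at(k3,lab), locked(d_lab_dock), open(d_bay_dock)}

== RESULT ==
["at(lab)", "key_at(k3,lab)", "locked(d_lab_dock)", "open(d_bay_dock)"]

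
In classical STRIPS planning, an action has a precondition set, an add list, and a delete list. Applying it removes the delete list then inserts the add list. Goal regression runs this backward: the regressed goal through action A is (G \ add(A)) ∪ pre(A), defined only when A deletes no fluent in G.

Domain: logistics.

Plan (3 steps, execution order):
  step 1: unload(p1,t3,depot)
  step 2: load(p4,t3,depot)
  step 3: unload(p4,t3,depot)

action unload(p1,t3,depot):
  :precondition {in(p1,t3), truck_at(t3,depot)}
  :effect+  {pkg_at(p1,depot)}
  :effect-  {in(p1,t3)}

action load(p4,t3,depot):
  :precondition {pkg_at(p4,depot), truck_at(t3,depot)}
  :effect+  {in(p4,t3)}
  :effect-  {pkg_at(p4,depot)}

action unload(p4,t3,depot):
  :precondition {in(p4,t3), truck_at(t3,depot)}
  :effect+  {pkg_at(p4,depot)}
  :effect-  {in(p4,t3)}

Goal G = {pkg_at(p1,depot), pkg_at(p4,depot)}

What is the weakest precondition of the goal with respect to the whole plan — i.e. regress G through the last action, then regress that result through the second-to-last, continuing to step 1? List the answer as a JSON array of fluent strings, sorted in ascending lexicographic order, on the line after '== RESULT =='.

Work backward from the goal:
  through step 3 (unload(p4,t3,depot)): drop {pkg_at(p4,depot)}, keep {pkg_at(p1,depot)}, require {in(p4,t3), truck_at(t3,depot)}
    → {in(p4,t3), pkg_at(p1,depot), truck_at(t3,depot)}
  through step 2 (load(p4,t3,depot)): drop {in(p4,t3)}, keep {pkg_at(p1,depot), truck_at(t3,depot)}, require {pkg_at(p4,depot), truck_at(t3,depot)}
    → {pkg_at(p1,depot), pkg_at(p4,depot), truck_at(t3,depot)}
  through step 1 (unload(p1,t3,depot)): drop {pkg_at(p1,depot)}, keep {pkg_at(p4,depot), truck_at(t3,depot)}, require {in(p1,t3), truck_at(t3,depot)}
    → {in(p1,t3), pkg_at(p4,depot), truck_at(t3,depot)}

== RESULT ==
["in(p1,t3)", "pkg_at(p4,depot)", "truck_at(t3,depot)"]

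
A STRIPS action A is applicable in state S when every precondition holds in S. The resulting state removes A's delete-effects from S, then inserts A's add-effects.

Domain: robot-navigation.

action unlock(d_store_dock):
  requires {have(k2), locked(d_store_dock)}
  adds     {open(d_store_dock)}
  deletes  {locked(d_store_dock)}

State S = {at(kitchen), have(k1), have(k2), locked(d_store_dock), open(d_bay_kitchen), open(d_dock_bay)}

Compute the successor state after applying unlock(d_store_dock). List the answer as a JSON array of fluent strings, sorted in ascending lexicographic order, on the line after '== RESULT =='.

Compute (S \ del) ∪ add:
  pre ⊆ S: {have(k2), locked(d_store_dock)} ⊆ S  — applicable
  S \ del = {at(kitchen), have(k1), have(k2), open(d_bay_kitchen), open(d_dock_bay)}
  ∪ add   = {at(kitchen), have(k1), have(k2), open(d_bay_kitchen), open(d_dock_bay), open(d_store_dock)}

== RESULT ==
["at(kitchen)", "have(k1)", "have(k2)", "open(d_bay_kitchen)", "open(d_dock_bay)", "open(d_store_dock)"]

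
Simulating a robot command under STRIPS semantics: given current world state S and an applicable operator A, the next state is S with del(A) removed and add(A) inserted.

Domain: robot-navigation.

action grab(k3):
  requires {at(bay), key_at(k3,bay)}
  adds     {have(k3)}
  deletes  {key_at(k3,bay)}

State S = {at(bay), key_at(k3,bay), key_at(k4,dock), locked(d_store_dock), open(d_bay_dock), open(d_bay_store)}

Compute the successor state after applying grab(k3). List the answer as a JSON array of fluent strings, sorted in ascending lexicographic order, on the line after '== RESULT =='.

Compute (S \ del) ∪ add:
  pre ⊆ S: {at(bay), key_at(k3,bay)} ⊆ S  — applicable
  S \ del = {at(bay), key_at(k4,dock), locked(d_store_dock), open(d_bay_dock), open(d_bay_store)}
  ∪ add   = {at(bay), have(k3), key_at(k4,dock), locked(d_store_dock), open(d_bay_dock), open(d_bay_store)}

== RESULT ==
["at(bay)", "have(k3)", "key_at(k4,dock)", "locked(d_store_dock)", "open(d_bay_dock)", "open(d_bay_store)"]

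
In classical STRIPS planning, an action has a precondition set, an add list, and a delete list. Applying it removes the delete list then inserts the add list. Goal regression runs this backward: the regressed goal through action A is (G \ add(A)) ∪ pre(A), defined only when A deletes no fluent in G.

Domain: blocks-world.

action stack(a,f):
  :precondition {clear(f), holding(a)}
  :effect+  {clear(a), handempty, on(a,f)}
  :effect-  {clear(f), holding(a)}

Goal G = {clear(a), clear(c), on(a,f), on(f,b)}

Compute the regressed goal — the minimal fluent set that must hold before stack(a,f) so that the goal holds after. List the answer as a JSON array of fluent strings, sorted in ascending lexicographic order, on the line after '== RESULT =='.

Compute (G \ add) ∪ pre:
  G ∩ del = {}  (empty — regression defined)
  G \ add = {clear(a), clear(c), on(a,f), on(f,b)} \ {clear(a), handempty, on(a,f)} = {clear(c), on(f,b)}
  ∪ pre   = {clear(c), on(f,b)} ∪ {clear(f), holding(a)}
          = {clear(c), clear(f), holding(a), on(f,b)}

== RESULT ==
["clear(c)", "clear(f)", "holding(a)", "on(f,b)"]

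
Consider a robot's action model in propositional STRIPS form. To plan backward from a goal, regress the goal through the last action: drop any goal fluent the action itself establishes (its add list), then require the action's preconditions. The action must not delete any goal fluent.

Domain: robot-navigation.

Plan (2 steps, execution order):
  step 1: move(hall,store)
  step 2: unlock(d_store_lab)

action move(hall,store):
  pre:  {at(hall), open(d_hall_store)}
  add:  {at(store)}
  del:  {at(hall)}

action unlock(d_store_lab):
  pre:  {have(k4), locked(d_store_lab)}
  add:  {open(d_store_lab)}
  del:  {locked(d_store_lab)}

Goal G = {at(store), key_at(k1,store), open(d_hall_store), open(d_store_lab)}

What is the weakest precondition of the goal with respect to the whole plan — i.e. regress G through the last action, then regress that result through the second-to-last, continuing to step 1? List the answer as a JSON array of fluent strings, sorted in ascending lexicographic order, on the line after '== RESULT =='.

Work backward from the goal:
  through step 2 (unlock(d_store_lab)): drop {open(d_store_lab)}, keep {at(store), key_at(k1,store), open(d_hall_store)}, require {have(k4), locked(d_store_lab)}
    → {at(store), have(k4), key_at(k1,store), locked(d_store_lab), open(d_hall_store)}
  through step 1 (move(hall,store)): drop {at(store)}, keep {have(k4), key_at(k1,store), locked(d_store_lab), open(d_hall_store)}, require {at(hall), open(d_hall_store)}
    → {at(hall), have(k4), key_at(k1,store), locked(d_store_lab), open(d_hall_store)}

== RESULT ==
["at(hall)", "have(k4)", "key_at(k1,store)", "locked(d_store_lab)", "open(d_hall_store)"]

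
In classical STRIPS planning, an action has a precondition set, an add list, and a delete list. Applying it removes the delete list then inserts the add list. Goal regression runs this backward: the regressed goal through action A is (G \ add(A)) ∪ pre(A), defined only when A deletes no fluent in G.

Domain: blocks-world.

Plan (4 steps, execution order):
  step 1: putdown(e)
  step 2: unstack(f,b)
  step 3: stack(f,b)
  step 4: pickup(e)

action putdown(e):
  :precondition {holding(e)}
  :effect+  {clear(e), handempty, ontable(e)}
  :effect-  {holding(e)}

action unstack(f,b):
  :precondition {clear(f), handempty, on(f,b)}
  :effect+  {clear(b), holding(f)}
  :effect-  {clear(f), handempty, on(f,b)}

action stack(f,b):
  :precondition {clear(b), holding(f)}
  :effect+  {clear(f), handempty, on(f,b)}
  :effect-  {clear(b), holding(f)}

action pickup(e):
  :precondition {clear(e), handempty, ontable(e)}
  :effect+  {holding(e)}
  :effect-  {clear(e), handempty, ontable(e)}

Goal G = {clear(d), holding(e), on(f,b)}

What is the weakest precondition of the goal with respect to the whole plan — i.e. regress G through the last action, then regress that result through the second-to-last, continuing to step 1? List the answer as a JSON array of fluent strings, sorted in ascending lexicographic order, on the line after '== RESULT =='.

Regress step by step:
  through step 4 (pickup(e)): drop {holding(e)}, keep {clear(d), on(f,b)}, require {clear(e), handempty, ontable(e)}
    → {clear(d), clear(e), handempty, on(f,b), ontable(e)}
  through step 3 (stack(f,b)): drop {handempty, on(f,b)}, keep {clear(d), clear(e), ontable(e)}, require {clear(b), holding(f)}
    → {clear(b), clear(d), clear(e), holding(f), ontable(e)}
  through step 2 (unstack(f,b)): drop {clear(b), holding(f)}, keep {clear(d), clear(e), ontable(e)}, require {clear(f), handempty, on(f,b)}
    → {clear(d), clear(e), clear(f), handempty, on(f,b), ontable(e)}
  through step 1 (putdown(e)): drop {clear(e), handempty, ontable(e)}, keep {clear(d), clear(f), on(f,b)}, require {holding(e)}
    → {clear(d), clear(f), holding(e), on(f,b)}

== RESULT ==
["clear(d)", "clear(f)", "holding(e)", "on(f,b)"]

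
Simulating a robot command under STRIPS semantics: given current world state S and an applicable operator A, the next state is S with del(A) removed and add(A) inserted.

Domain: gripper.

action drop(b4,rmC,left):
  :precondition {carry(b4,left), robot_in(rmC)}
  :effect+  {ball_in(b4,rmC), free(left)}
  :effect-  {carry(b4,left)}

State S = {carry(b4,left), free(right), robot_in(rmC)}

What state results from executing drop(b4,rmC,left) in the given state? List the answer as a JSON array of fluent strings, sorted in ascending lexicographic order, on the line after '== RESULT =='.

Progress:
  pre ⊆ S: {carry(b4,left), robot_in(rmC)} ⊆ S  — applicable
  S \ del = {free(right), robot_in(rmC)}
  ∪ add   = {ball_in(b4,rmC), free(left), free(right), robot_in(rmC)}

== RESULT ==
["ball_in(b4,rmC)", "free(left)", "free(right)", "robot_in(rmC)"]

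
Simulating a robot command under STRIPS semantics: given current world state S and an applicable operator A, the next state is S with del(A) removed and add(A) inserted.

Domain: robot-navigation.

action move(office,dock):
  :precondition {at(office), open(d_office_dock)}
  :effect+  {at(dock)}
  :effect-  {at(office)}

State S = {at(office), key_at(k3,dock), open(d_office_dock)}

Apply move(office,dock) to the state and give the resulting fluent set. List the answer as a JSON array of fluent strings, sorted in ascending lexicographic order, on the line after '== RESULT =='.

Progress:
  pre ⊆ S: {at(office), open(d_office_dock)} ⊆ S  — applicable
  S \ del = {key_at(k3,dock), open(d_office_dock)}
  ∪ add   = {at(dock), key_at(k3,dock), open(d_office_dock)}

== RESULT ==
["at(dock)", "key_at(k3,dock)", "open(d_office_dock)"]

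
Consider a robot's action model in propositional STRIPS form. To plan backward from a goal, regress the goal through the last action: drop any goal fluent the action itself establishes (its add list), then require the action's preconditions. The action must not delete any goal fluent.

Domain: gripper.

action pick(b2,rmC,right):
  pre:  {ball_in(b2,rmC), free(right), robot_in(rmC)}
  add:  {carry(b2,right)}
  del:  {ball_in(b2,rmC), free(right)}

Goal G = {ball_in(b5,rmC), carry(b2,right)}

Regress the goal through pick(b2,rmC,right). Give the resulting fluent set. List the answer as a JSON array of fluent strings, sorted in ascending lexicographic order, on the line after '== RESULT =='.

Regress:
  G ∩ del = {}  (empty — regression defined)
  G \ add = {ball_in(b5,rmC), carry(b2,right)} \ {carry(b2,right)} = {ball_in(b5,rmC)}
  ∪ pre   = {ball_in(b5,rmC)} ∪ {ball_in(b2,rmC), free(right), robot_in(rmC)}
          = {ball_in(b2,rmC), ball_in(b5,rmC), free(right), robot_in(rmC)}

== RESULT ==
["ball_in(b2,rmC)", "ball_in(b5,rmC)", "free(right)", "robot_in(rmC)"]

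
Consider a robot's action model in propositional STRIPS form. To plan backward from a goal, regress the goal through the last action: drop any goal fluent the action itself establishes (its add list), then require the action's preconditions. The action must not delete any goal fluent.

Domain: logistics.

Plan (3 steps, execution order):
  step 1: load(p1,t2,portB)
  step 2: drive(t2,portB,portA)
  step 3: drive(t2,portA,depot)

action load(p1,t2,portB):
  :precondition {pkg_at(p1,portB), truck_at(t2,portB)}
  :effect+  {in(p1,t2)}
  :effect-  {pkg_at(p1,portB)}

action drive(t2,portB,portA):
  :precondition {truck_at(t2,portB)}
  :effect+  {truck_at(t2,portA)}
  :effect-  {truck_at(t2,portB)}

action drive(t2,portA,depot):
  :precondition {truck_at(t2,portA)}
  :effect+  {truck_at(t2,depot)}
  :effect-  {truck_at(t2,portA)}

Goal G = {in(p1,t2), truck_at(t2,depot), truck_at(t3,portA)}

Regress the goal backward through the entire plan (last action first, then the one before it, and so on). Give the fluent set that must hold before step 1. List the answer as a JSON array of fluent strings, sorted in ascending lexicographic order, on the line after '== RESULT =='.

Work backward from the goal:
  through step 3 (drive(t2,portA,depot)): drop {truck_at(t2,depot)}, keep {in(p1,t2), truck_at(t3,portA)}, require {truck_at(t2,portA)}
    → {in(p1,t2), truck_at(t2,portA), truck_at(t3,portA)}
  through step 2 (drive(t2,portB,portA)): drop {truck_at(t2,portA)}, keep {in(p1,t2), truck_at(t3,portA)}, require {truck_at(t2,portB)}
    → {in(p1,t2), truck_at(t2,portB), truck_at(t3,portA)}
  through step 1 (load(p1,t2,portB)): drop {in(p1,t2)}, keep {truck_at(t2,portB), truck_at(t3,portA)}, require {pkg_at(p1,portB), truck_at(t2,portB)}
    → {pkg_at(p1,portB), truck_at(t2,portB), truck_at(t3,portA)}

== RESULT ==
["pkg_at(p1,portB)", "truck_at(t2,portB)", "truck_at(t3,portA)"]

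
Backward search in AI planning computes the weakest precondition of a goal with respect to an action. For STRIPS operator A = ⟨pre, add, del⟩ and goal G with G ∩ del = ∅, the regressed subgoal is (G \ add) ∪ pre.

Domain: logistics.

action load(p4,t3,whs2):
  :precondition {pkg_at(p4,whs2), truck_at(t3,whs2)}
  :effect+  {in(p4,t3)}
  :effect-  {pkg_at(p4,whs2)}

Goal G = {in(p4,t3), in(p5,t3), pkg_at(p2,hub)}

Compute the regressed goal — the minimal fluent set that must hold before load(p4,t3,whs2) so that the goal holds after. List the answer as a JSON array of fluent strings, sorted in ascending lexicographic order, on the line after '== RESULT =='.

Compute (G \ add) ∪ pre:
  G ∩ del = {}  (empty — regression defined)
  G \ add = {in(p4,t3), in(p5,t3), pkg_at(p2,hub)} \ {in(p4,t3)} = {in(p5,t3), pkg_at(p2,hub)}
  ∪ pre   = {in(p5,t3), pkg_at(p2,hub)} ∪ {pkg_at(p4,whs2), truck_at(t3,whs2)}
          = {in(p5,t3), pkg_at(p2,hub), pkg_at(p4,whs2), truck_at(t3,whs2)}

== RESULT ==
["in(p5,t3)", "pkg_at(p2,hub)", "pkg_at(p4,whs2)", "truck_at(t3,whs2)"]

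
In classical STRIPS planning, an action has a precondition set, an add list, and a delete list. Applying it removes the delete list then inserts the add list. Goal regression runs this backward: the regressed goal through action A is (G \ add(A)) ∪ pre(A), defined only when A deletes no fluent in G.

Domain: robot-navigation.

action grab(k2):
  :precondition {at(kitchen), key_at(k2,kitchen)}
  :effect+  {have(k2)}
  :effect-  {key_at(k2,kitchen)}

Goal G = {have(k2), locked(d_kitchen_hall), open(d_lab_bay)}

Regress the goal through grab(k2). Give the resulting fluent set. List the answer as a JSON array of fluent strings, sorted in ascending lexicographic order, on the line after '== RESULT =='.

Regress:
  G ∩ del = {}  (empty — regression defined)
  G \ add = {have(k2), locked(d_kitchen_hall), open(d_lab_bay)} \ {have(k2)} = {locked(d_kitchen_hall), open(d_lab_bay)}
  ∪ pre   = {locked(d_kitchen_hall), open(d_lab_bay)} ∪ {at(kitchen), key_at(k2,kitchen)}
          = {at(kitchen), key_at(k2,kitchen), locked(d_kitchen_hall), open(d_lab_bay)}

== RESULT ==
["at(kitchen)", "key_at(k2,kitchen)", "locked(d_kitchen_hall)", "open(d_lab_bay)"]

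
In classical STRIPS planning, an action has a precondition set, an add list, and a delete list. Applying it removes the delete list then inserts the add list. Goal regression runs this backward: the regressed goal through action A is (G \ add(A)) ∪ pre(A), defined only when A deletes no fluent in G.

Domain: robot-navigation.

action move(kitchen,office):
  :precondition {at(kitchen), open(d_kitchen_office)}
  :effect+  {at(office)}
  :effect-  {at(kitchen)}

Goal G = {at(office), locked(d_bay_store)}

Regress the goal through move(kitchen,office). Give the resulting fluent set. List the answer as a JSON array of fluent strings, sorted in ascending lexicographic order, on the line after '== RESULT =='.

Regress:
  G ∩ del = {}  (empty — regression defined)
  G \ add = {at(office), locked(d_bay_store)} \ {at(office)} = {locked(d_bay_store)}
  ∪ pre   = {locked(d_bay_store)} ∪ {at(kitchen), open(d_kitchen_office)}
          = {at(kitchen), locked(d_bay_store), open(d_kitchen_office)}

== RESULT ==
["at(kitchen)", "locked(d_bay_store)", "open(d_kitchen_office)"]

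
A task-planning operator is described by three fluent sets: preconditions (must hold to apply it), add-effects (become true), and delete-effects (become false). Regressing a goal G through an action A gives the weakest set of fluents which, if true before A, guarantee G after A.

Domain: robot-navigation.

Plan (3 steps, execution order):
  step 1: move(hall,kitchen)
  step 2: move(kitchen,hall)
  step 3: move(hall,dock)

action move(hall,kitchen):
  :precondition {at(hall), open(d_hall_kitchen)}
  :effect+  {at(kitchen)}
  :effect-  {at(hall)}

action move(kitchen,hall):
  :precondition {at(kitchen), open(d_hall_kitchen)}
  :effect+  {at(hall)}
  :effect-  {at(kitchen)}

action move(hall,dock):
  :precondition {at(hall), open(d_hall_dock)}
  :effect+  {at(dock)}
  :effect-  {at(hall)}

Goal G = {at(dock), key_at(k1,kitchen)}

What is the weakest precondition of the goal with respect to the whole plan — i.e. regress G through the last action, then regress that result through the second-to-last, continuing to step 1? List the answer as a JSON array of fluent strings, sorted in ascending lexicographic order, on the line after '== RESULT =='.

Regress step by step:
  through step 3 (move(hall,dock)): drop {at(dock)}, keep {key_at(k1,kitchen)}, require {at(hall), open(d_hall_dock)}
    → {at(hall), key_at(k1,kitchen), open(d_hall_dock)}
  through step 2 (move(kitchen,hall)): drop {at(hall)}, keep {key_at(k1,kitchen), open(d_hall_dock)}, require {at(kitchen), open(d_hall_kitchen)}
    → {at(kitchen), key_at(k1,kitchen), open(d_hall_dock), open(d_hall_kitchen)}
  through step 1 (move(hall,kitchen)): drop {at(kitchen)}, keep {key_at(k1,kitchen), open(d_hall_dock), open(d_hall_kitchen)}, require {at(hall), open(d_hall_kitchen)}
    → {at(hall), key_at(k1,kitchen), open(d_hall_dock), open(d_hall_kitchen)}

== RESULT ==
["at(hall)", "key_at(k1,kitchen)", "open(d_hall_dock)", "open(d_hall_kitchen)"]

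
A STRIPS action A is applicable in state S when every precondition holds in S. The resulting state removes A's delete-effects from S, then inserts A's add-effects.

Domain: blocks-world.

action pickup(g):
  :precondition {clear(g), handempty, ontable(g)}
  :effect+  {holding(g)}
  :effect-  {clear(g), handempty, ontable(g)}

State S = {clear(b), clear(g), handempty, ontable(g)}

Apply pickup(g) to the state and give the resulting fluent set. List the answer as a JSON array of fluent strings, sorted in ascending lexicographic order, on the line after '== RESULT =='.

Compute (S \ del) ∪ add:
  pre ⊆ S: {clear(g), handempty, ontable(g)} ⊆ S  — applicable
  S \ del = {clear(b)}
  ∪ add   = {clear(b), holding(g)}

== RESULT ==
["clear(b)", "holding(g)"]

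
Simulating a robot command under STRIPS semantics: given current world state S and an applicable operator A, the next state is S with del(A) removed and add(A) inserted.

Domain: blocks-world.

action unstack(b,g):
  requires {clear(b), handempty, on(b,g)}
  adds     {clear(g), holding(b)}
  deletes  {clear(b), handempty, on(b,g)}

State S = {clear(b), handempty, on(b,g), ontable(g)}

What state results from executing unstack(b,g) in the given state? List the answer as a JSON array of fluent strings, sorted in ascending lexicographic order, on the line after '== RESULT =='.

Progress:
  pre ⊆ S: {clear(b), handempty, on(b,g)} ⊆ S  — applicable
  S \ del = {ontable(g)}
  ∪ add   = {clear(g), holding(b), ontable(g)}

== RESULT ==
["clear(g)", "holding(b)", "ontable(g)"]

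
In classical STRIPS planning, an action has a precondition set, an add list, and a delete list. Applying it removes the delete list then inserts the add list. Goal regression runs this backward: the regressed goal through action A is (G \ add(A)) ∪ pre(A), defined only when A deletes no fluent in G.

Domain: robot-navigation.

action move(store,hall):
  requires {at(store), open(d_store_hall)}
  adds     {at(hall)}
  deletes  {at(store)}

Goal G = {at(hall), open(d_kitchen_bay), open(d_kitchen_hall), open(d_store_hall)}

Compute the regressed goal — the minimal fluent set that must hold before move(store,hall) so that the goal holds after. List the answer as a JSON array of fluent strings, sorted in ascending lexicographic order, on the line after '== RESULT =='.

Compute (G \ add) ∪ pre:
  G ∩ del = {}  (empty — regression defined)
  G \ add = {at(hall), open(d_kitchen_bay), open(d_kitchen_hall), open(d_store_hall)} \ {at(hall)} = {open(d_kitchen_bay), open(d_kitchen_hall), open(d_store_hall)}
  ∪ pre   = {open(d_kitchen_bay), open(d_kitchen_hall), open(d_store_hall)} ∪ {at(store), open(d_store_hall)}
          = {at(store), open(d_kitchen_bay), open(d_kitchen_hall), open(d_store_hall)}

== RESULT ==
["at(store)", "open(d_kitchen_bay)", "open(d_kitchen_hall)", "open(d_store_hall)"]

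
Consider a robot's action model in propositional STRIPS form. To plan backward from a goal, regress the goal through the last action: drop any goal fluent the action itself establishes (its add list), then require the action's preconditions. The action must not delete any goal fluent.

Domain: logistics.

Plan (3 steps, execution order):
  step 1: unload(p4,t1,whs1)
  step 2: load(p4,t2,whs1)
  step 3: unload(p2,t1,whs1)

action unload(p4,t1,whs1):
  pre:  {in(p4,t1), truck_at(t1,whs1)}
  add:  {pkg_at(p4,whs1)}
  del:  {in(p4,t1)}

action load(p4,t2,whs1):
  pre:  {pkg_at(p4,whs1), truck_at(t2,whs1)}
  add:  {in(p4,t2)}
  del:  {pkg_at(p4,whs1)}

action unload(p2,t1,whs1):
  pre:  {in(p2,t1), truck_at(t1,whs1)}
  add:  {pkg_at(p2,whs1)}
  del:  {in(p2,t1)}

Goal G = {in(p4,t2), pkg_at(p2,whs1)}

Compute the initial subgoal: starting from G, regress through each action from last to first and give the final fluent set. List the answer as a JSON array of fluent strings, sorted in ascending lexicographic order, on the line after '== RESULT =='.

Work backward from the goal:
  through step 3 (unload(p2,t1,whs1)): drop {pkg_at(p2,whs1)}, keep {in(p4,t2)}, require {in(p2,t1), truck_at(t1,whs1)}
    → {in(p2,t1), in(p4,t2), truck_at(t1,whs1)}
  through step 2 (load(p4,t2,whs1)): drop {in(p4,t2)}, keep {in(p2,t1), truck_at(t1,whs1)}, require {pkg_at(p4,whs1), truck_at(t2,whs1)}
    → {in(p2,t1), pkg_at(p4,whs1), truck_at(t1,whs1), truck_at(t2,whs1)}
  through step 1 (unload(p4,t1,whs1)): drop {pkg_at(p4,whs1)}, keep {in(p2,t1), truck_at(t1,whs1), truck_at(t2,whs1)}, require {in(p4,t1), truck_at(t1,whs1)}
    → {in(p2,t1), in(p4,t1), truck_at(t1,whs1), truck_at(t2,whs1)}

== RESULT ==
["in(p2,t1)", "in(p4,t1)", "truck_at(t1,whs1)", "truck_at(t2,whs1)"]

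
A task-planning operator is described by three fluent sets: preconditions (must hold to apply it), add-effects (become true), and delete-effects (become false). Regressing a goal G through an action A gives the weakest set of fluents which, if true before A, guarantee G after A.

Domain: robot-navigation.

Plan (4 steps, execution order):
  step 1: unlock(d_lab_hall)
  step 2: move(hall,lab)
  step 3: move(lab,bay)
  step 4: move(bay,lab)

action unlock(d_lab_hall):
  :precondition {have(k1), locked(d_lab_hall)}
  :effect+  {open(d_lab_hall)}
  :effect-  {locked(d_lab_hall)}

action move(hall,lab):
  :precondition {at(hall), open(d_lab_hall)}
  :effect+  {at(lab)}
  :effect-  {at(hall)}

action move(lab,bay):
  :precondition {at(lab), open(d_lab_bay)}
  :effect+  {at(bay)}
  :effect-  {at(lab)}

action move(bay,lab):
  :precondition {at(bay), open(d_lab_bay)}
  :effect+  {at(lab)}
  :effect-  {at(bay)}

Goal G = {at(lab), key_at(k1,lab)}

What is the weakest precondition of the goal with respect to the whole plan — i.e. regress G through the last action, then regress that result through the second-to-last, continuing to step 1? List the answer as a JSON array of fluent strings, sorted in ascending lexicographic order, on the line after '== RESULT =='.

Work backward from the goal:
  through step 4 (move(bay,lab)): drop {at(lab)}, keep {key_at(k1,lab)}, require {at(bay), open(d_lab_bay)}
    → {at(bay), key_at(k1,lab), open(d_lab_bay)}
  through step 3 (move(lab,bay)): drop {at(bay)}, keep {key_at(k1,lab), open(d_lab_bay)}, require {at(lab), open(d_lab_bay)}
    → {at(lab), key_at(k1,lab), open(d_lab_bay)}
  through step 2 (move(hall,lab)): drop {at(lab)}, keep {key_at(k1,lab), open(d_lab_bay)}, require {at(hall), open(d_lab_hall)}
    → {at(hall), key_at(k1,lab), open(d_lab_bay), open(d_lab_hall)}
  through step 1 (unlock(d_lab_hall)): drop {open(d_lab_hall)}, keep {at(hall), key_at(k1,lab), open(d_lab_bay)}, require {have(k1), locked(d_lab_hall)}
    → {at(hall), have(k1), key_at(k1,lab), locked(d_lab_hall), open(d_lab_bay)}

== RESULT ==
["at(hall)", "have(k1)", "key_at(k1,lab)", "locked(d_lab_hall)", "open(d_lab_bay)"]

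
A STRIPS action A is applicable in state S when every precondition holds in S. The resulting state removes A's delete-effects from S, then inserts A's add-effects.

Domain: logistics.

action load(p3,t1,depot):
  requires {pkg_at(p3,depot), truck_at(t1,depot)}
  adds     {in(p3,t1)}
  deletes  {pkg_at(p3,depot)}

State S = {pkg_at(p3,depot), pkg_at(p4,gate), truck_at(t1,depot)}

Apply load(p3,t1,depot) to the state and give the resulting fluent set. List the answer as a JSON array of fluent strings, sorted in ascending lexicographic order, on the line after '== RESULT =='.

Compute (S \ del) ∪ add:
  pre ⊆ S: {pkg_at(p3,depot), truck_at(t1,depot)} ⊆ S  — applicable
  S \ del = {pkg_at(p4,gate), truck_at(t1,depot)}
  ∪ add   = {in(p3,t1), pkg_at(p4,gate), truck_at(t1,depot)}

== RESULT ==
["in(p3,t1)", "pkg_at(p4,gate)", "truck_at(t1,depot)"]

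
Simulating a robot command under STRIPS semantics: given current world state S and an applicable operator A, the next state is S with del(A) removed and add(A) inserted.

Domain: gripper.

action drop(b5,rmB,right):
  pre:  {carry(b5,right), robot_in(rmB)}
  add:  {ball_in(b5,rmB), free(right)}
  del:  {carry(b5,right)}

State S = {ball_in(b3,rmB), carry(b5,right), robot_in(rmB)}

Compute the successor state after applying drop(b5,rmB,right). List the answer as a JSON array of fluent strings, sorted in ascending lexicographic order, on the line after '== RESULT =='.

Compute (S \ del) ∪ add:
  pre ⊆ S: {carry(b5,right), robot_in(rmB)} ⊆ S  — applicable
  S \ del = {ball_in(b3,rmB), robot_in(rmB)}
  ∪ add   = {ball_in(b3,rmB), ball_in(b5,rmB), free(right), robot_in(rmB)}

== RESULT ==
["ball_in(b3,rmB)", "ball_in(b5,rmB)", "free(right)", "robot_in(rmB)"]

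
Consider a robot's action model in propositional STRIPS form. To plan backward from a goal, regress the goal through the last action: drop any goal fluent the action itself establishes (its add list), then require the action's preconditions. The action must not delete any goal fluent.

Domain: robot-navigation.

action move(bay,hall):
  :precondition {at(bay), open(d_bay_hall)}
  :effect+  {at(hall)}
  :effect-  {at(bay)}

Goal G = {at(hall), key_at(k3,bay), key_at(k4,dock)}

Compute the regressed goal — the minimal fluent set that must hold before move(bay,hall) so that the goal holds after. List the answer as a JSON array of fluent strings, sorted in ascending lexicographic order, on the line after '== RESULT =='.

Compute (G \ add) ∪ pre:
  G ∩ del = {}  (empty — regression defined)
  G \ add = {at(hall), key_at(k3,bay), key_at(k4,dock)} \ {at(hall)} = {key_at(k3,bay), key_at(k4,dock)}
  ∪ pre   = {key_at(k3,bay), key_at(k4,dock)} ∪ {at(bay), open(d_bay_hall)}
          = {at(bay), key_at(k3,bay), key_at(k4,dock), open(d_bay_hall)}

== RESULT ==
["at(bay)", "key_at(k3,bay)", "key_at(k4,dock)", "open(d_bay_hall)"]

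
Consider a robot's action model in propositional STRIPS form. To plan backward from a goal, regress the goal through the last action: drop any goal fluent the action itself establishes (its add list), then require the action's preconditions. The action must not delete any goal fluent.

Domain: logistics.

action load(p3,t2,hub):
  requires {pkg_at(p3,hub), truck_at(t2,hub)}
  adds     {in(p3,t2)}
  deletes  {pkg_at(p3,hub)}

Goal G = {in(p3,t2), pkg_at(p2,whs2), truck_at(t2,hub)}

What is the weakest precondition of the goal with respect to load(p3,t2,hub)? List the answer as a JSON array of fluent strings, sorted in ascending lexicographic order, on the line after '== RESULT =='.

Regress:
  G ∩ del = {}  (empty — regression defined)
  G \ add = {in(p3,t2), pkg_at(p2,whs2), truck_at(t2,hub)} \ {in(p3,t2)} = {pkg_at(p2,whs2), truck_at(t2,hub)}
  ∪ pre   = {pkg_at(p2,whs2), truck_at(t2,hub)} ∪ {pkg_at(p3,hub), truck_at(t2,hub)}
          = {pkg_at(p2,whs2), pkg_at(p3,hub), truck_at(t2,hub)}

== RESULT ==
["pkg_at(p2,whs2)", "pkg_at(p3,hub)", "truck_at(t2,hub)"]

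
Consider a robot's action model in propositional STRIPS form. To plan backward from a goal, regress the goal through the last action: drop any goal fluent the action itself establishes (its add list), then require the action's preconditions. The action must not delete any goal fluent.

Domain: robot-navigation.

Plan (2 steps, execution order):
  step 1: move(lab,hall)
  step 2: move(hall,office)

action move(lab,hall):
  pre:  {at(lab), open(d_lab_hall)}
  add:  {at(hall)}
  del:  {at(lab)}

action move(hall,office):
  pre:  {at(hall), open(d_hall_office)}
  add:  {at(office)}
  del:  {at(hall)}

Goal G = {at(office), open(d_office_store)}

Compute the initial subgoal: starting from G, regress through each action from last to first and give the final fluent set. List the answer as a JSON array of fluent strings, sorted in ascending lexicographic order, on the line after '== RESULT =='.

Regress step by step:
  through step 2 (move(hall,office)): drop {at(office)}, keep {open(d_office_store)}, require {at(hall), open(d_hall_office)}
    → {at(hall), open(d_hall_office), open(d_office_store)}
  through step 1 (move(lab,hall)): drop {at(hall)}, keep {open(d_hall_office), open(d_office_store)}, require {at(lab), open(d_lab_hall)}
    → {at(lab), open(d_hall_office), open(d_lab_hall), open(d_office_store)}

== RESULT ==
["at(lab)", "open(d_hall_office)", "open(d_lab_hall)", "open(d_office_store)"]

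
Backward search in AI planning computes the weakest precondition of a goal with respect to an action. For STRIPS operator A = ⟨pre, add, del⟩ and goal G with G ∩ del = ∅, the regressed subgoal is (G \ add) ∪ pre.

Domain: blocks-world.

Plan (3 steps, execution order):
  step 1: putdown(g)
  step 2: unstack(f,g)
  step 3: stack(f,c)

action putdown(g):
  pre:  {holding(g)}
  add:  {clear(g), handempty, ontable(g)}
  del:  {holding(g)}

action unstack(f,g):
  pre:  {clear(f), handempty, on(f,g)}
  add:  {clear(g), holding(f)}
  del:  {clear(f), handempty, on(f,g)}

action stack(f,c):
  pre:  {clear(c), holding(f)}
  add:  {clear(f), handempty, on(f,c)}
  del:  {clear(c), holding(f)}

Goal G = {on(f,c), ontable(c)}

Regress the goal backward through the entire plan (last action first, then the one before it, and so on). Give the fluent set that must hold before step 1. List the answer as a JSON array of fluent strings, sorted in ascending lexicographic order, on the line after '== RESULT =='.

Work backward from the goal:
  through step 3 (stack(f,c)): drop {on(f,c)}, keep {ontable(c)}, require {clear(c), holding(f)}
    → {clear(c), holding(f), ontable(c)}
  through step 2 (unstack(f,g)): drop {holding(f)}, keep {clear(c), ontable(c)}, require {clear(f), handempty, on(f,g)}
    → {clear(c), clear(f), handempty, on(f,g), ontable(c)}
  through step 1 (putdown(g)): drop {handempty}, keep {clear(c), clear(f), on(f,g), ontable(c)}, require {holding(g)}
    → {clear(c), clear(f), holding(g), on(f,g), ontable(c)}

== RESULT ==
["clear(c)", "clear(f)", "holding(g)", "on(f,g)", "ontable(c)"]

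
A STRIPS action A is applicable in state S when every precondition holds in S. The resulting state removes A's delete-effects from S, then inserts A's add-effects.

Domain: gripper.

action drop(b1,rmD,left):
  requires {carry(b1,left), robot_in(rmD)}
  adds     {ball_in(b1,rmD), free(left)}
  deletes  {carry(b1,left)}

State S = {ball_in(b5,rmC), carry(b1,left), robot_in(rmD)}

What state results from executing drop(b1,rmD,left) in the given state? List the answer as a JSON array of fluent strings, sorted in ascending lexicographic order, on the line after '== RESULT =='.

Compute (S \ del) ∪ add:
  pre ⊆ S: {carry(b1,left), robot_in(rmD)} ⊆ S  — applicable
  S \ del = {ball_in(b5,rmC), robot_in(rmD)}
  ∪ add   = {ball_in(b1,rmD), ball_in(b5,rmC), free(left), robot_in(rmD)}

== RESULT ==
["ball_in(b1,rmD)", "ball_in(b5,rmC)", "free(left)", "robot_in(rmD)"]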